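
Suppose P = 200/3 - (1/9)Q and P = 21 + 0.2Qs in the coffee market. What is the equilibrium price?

P* = 705/14

Set the two price expressions equal: 200/3 - (1/9)Q = 21 + 0.2Q.
137/3 = (14/45)Q, so Q* = 2055/14.
P* = 200/3 − (1/9)(2055/14) = 705/14.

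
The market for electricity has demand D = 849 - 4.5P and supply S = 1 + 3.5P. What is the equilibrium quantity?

Set D = S: 849 - 4.5P = 1 + 3.5P.
848 = 8P, so P* = 106.
Q* = 849 − 4.5(106) = 372.

Q* = 372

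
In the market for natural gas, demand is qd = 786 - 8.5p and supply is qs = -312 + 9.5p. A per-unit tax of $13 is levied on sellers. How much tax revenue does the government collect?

Pre-tax equilibrium: p* = 61, q* = 267.5.
Tax on sellers shifts supply to qs = -312 + 9.5(p − 13) = -435.5 + 9.5p.
786 - 8.5p = -435.5 + 9.5p gives buyer price pb = 2443/36; sellers receive ps = 2443/36 − 13 = 1975/36.
New quantity: q = 786 − 8.5(2443/36) = 15061/72.
Revenue = 13 × 15061/72 = 195793/72.

Tax revenue = 195793/72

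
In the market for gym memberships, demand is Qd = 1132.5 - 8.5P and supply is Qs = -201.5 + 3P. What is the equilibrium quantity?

Set Qd = Qs: 1132.5 - 8.5P = -201.5 + 3P.
1334 = 11.5P, so P* = 116.
Q* = 1132.5 − 8.5(116) = 146.5.

Q* = 146.5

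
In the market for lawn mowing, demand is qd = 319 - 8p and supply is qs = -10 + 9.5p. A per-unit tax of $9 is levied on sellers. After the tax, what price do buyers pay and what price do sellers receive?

Pre-tax equilibrium: p* = 18.8, q* = 168.6.
Tax on sellers shifts supply to qs = -10 + 9.5(p − 9) = -95.5 + 9.5p.
319 - 8p = -95.5 + 9.5p gives buyer price pb = 829/35; sellers receive ps = 829/35 − 9 = 514/35.
New quantity: q = 319 − 8(829/35) = 4533/35.

Buyers pay 829/35, sellers receive 514/35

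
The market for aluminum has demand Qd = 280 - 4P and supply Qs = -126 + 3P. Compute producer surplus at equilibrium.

Producer surplus = 384

Equilibrium: 280 - 4P = -126 + 3P gives P* = 58, Q* = 48.
Supply starts at P = 42 (where Qs = 0).
PS = ½(58 − 42)(48) = 384.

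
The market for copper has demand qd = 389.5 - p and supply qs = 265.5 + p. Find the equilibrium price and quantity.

Set qd = qs: 389.5 - p = 265.5 + p.
124 = 2p, so p* = 62.
q* = 389.5 − 1(62) = 327.5.

p* = 62, q* = 327.5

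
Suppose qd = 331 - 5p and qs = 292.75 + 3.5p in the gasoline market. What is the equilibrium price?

Set qd = qs: 331 - 5p = 292.75 + 3.5p.
38.25 = 8.5p, so p* = 4.5.
q* = 331 − 5(4.5) = 308.5.

p* = 4.5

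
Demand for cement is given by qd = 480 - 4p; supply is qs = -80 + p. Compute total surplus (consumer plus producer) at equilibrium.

Total surplus = 640

Equilibrium: 480 - 4p = -80 + p gives p* = 112, q* = 32.
Demand choke price: p = 120; supply starts at p = 80.
CS = ½(120 − 112)(32) = 128; PS = ½(112 − 80)(32) = 512.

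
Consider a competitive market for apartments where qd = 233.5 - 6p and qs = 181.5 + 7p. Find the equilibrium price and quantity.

Set qd = qs: 233.5 - 6p = 181.5 + 7p.
52 = 13p, so p* = 4.
q* = 233.5 − 6(4) = 209.5.

p* = 4, q* = 209.5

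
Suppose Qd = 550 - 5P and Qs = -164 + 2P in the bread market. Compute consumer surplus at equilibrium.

Consumer surplus = 160

Equilibrium: 550 - 5P = -164 + 2P gives P* = 102, Q* = 40.
Demand choke price (Qd = 0): P = 110.
CS = ½(110 − 102)(40) = 160.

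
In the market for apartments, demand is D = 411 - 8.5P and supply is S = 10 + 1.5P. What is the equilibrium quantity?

Q* = 70.15

Set D = S: 411 - 8.5P = 10 + 1.5P.
401 = 10P, so P* = 40.1.
Q* = 411 − 8.5(40.1) = 70.15.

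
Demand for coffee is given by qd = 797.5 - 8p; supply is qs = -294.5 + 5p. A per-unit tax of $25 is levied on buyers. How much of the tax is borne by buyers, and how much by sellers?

Pre-tax equilibrium: p* = 84, q* = 125.5.
Tax on buyers shifts demand to qd = 797.5 − 8(p + 25) = 597.5 - 8p.
597.5 - 8p = -294.5 + 5p gives seller price ps = 892/13; buyers pay pb = 892/13 + 25 = 1217/13.
New quantity: q = 797.5 − 8(1217/13) = 1263/26.
Buyer burden = 1217/13 − 84 = 125/13; seller burden = 84 − 892/13 = 200/13.

Buyers bear 125/13, sellers bear 200/13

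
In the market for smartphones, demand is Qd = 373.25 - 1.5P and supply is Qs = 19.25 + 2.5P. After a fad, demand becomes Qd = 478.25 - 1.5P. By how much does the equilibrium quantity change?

Original equilibrium: P* = 88.5, Q* = 240.5.
New equilibrium: 478.25 - 1.5P = 19.25 + 2.5P, so 459 = 4P and P' = 114.75; Q' = 478.25 − 1.5(114.75) = 306.125.
Change in quantity: 306.125 − 240.5 = 65.625.

ΔQ = 65.625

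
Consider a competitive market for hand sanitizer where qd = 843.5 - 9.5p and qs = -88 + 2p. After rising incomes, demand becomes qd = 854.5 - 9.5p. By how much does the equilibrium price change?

Δp = 22/23

Original equilibrium: p* = 81, q* = 74.
New equilibrium: 854.5 - 9.5p = -88 + 2p, so 942.5 = 11.5p and p' = 1885/23; q' = 854.5 − 9.5(1885/23) = 1746/23.
Change in price: 1885/23 − 81 = 22/23.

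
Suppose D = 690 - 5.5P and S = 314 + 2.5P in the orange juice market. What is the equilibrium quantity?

Q* = 431.5

Set D = S: 690 - 5.5P = 314 + 2.5P.
376 = 8P, so P* = 47.
Q* = 690 − 5.5(47) = 431.5.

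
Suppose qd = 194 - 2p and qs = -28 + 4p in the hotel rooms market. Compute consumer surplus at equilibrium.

Consumer surplus = 3600

Equilibrium: 194 - 2p = -28 + 4p gives p* = 37, q* = 120.
Demand choke price (qd = 0): p = 97.
CS = ½(97 − 37)(120) = 3600.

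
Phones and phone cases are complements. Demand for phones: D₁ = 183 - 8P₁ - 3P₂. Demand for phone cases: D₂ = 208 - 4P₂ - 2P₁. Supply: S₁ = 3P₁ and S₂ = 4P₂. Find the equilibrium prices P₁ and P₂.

Market 1: 183 - 8P₁ - 3P₂ = 3P₁ → 11P₁ + 3P₂ = 183.
Market 2: 8P₂ + 2P₁ = 208.
Eliminating P₂: 8×(1) − 3×(2) gives 82P₁ = 840, so P₁ = 420/41.
Back-substitute into (2): P₂ = (208 − 2×420/41) / 8 = 961/41.

P₁ = 420/41, P₂ = 961/41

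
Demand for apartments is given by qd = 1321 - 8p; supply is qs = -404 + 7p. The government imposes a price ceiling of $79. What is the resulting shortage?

Shortage = 540

Equilibrium price would be p* = 115, so the ceiling at 79 binds.
At p = 79: qd = 1321 − 8(79) = 689, qs = -404 + 7(79) = 149.
Shortage = 689 − 149 = 540.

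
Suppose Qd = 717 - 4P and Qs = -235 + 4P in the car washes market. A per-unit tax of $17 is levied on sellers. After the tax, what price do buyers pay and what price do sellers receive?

Pre-tax equilibrium: P* = 119, Q* = 241.
Tax on sellers shifts supply to Qs = -235 + 4(P − 17) = -303 + 4P.
717 - 4P = -303 + 4P gives buyer price Pb = 127.5; sellers receive Ps = 127.5 − 17 = 110.5.
New quantity: Q = 717 − 4(127.5) = 207.

Buyers pay $127.5, sellers receive $110.5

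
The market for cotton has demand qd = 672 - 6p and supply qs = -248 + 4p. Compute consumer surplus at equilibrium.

Consumer surplus = 1200

Equilibrium: 672 - 6p = -248 + 4p gives p* = 92, q* = 120.
Demand choke price (qd = 0): p = 112.
CS = ½(112 − 92)(120) = 1200.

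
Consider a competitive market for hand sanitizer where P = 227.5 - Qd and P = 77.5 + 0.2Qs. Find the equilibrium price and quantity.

Set the two price expressions equal: 227.5 - Q = 77.5 + 0.2Q.
150 = 1.2Q, so Q* = 125.
P* = 227.5 − (1)(125) = 102.5.

P* = 102.5, Q* = 125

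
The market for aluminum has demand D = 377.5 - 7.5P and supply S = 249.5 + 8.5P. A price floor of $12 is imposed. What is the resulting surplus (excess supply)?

Surplus = 64

Equilibrium price would be P* = 8, so the floor at 12 binds.
At P = 12: D = 287.5, S = 351.5.
Surplus = 351.5 − 287.5 = 64.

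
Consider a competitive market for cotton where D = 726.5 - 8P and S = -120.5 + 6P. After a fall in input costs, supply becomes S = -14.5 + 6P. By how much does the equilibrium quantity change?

Original equilibrium: P* = 60.5, Q* = 242.5.
New equilibrium: 726.5 - 8P = -14.5 + 6P, so 741 = 14P and P' = 741/14; Q' = 726.5 − 8(741/14) = 4243/14.
Change in quantity: 4243/14 − 242.5 = 424/7.

ΔQ = 424/7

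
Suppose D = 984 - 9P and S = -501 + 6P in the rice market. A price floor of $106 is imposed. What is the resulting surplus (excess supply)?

Equilibrium price would be P* = 99, so the floor at 106 binds.
At P = 106: D = 30, S = 135.
Surplus = 135 − 30 = 105.

Surplus = 105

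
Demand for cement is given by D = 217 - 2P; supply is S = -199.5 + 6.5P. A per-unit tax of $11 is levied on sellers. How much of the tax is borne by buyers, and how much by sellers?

Buyers bear 143/17, sellers bear 44/17

Pre-tax equilibrium: P* = 49, Q* = 119.
Tax on sellers shifts supply to S = -199.5 + 6.5(P − 11) = -271 + 6.5P.
217 - 2P = -271 + 6.5P gives buyer price Pb = 976/17; sellers receive Ps = 976/17 − 11 = 789/17.
New quantity: Q = 217 − 2(976/17) = 1737/17.
Buyer burden = 976/17 − 49 = 143/17; seller burden = 49 − 789/17 = 44/17.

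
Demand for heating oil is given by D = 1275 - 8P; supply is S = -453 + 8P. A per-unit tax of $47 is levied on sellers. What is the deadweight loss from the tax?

Pre-tax equilibrium: P* = 108, Q* = 411.
Tax on sellers shifts supply to S = -453 + 8(P − 47) = -829 + 8P.
1275 - 8P = -829 + 8P gives buyer price Pb = 131.5; sellers receive Ps = 131.5 − 47 = 84.5.
New quantity: Q = 1275 − 8(131.5) = 223.
DWL = ½ × 47 × (411 − 223) = 4418.

Deadweight loss = 4418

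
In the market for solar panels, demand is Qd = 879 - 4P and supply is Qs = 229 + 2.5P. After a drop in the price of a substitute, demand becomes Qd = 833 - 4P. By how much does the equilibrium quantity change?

Original equilibrium: P* = 100, Q* = 479.
New equilibrium: 833 - 4P = 229 + 2.5P, so 604 = 6.5P and P' = 1208/13; Q' = 833 − 4(1208/13) = 5997/13.
Change in quantity: 5997/13 − 479 = -230/13.

ΔQ = -230/13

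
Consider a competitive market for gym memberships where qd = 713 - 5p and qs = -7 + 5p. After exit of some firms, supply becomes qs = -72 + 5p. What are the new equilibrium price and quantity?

p' = 78.5, q' = 320.5

Original equilibrium: p* = 72, q* = 353.
New equilibrium: 713 - 5p = -72 + 5p, so 785 = 10p and p' = 78.5; q' = 713 − 5(78.5) = 320.5.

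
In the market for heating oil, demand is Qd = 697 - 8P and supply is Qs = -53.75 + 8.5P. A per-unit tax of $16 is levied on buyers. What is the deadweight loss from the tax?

Pre-tax equilibrium: P* = 45.5, Q* = 333.
Tax on buyers shifts demand to Qd = 697 − 8(P + 16) = 569 - 8P.
569 - 8P = -53.75 + 8.5P gives seller price Ps = 2491/66; buyers pay Pb = 2491/66 + 16 = 3547/66.
New quantity: Q = 697 − 8(3547/66) = 8813/33.
DWL = ½ × 16 × (333 − 8813/33) = 17408/33.

Deadweight loss = 17408/33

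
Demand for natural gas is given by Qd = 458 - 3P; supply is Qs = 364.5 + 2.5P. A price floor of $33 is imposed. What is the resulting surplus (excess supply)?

Equilibrium price would be P* = 17, so the floor at 33 binds.
At P = 33: Qd = 359, Qs = 447.
Surplus = 447 − 359 = 88.

Surplus = 88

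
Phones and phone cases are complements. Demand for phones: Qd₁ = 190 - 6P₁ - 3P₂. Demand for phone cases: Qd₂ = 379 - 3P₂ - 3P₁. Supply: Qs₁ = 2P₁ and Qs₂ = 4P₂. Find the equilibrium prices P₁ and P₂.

Market 1: 190 - 6P₁ - 3P₂ = 2P₁ → 8P₁ + 3P₂ = 190.
Market 2: 7P₂ + 3P₁ = 379.
Eliminating P₂: 7×(1) − 3×(2) gives 47P₁ = 193, so P₁ = 193/47.
Back-substitute into (2): P₂ = (379 − 3×193/47) / 7 = 2462/47.

P₁ = 193/47, P₂ = 2462/47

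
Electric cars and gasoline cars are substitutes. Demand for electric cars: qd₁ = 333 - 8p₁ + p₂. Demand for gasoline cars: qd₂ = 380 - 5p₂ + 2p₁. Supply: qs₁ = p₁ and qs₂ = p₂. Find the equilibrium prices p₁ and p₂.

p₁ = 1189/26, p₂ = 2043/26

Market 1: 333 - 8p₁ + p₂ = p₁ → 9p₁ - p₂ = 333.
Market 2: 6p₂ - 2p₁ = 380.
Eliminating p₂: 6×(1) + 1×(2) gives 52p₁ = 2378, so p₁ = 1189/26.
Back-substitute into (2): p₂ = (380 + 2×1189/26) / 6 = 2043/26.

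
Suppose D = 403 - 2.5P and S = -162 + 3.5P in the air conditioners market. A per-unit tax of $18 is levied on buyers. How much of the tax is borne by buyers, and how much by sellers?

Buyers bear $10.5, sellers bear $7.5

Pre-tax equilibrium: P* = 565/6, Q* = 2011/12.
Tax on buyers shifts demand to D = 403 − 2.5(P + 18) = 358 - 2.5P.
358 - 2.5P = -162 + 3.5P gives seller price Ps = 260/3; buyers pay Pb = 260/3 + 18 = 314/3.
New quantity: Q = 403 − 2.5(314/3) = 424/3.
Buyer burden = 314/3 − 565/6 = 10.5; seller burden = 565/6 − 260/3 = 7.5.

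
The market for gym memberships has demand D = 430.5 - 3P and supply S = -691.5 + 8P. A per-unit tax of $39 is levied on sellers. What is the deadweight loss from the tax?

Pre-tax equilibrium: P* = 102, Q* = 124.5.
Tax on sellers shifts supply to S = -691.5 + 8(P − 39) = -1003.5 + 8P.
430.5 - 3P = -1003.5 + 8P gives buyer price Pb = 1434/11; sellers receive Ps = 1434/11 − 39 = 1005/11.
New quantity: Q = 430.5 − 3(1434/11) = 867/22.
DWL = ½ × 39 × (124.5 − 867/22) = 18252/11.

Deadweight loss = 18252/11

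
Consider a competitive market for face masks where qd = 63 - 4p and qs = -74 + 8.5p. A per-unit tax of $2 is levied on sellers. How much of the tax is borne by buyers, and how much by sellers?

Buyers bear $1.36, sellers bear $0.64

Pre-tax equilibrium: p* = 10.96, q* = 19.16.
Tax on sellers shifts supply to qs = -74 + 8.5(p − 2) = -91 + 8.5p.
63 - 4p = -91 + 8.5p gives buyer price pb = 12.32; sellers receive ps = 12.32 − 2 = 10.32.
New quantity: q = 63 − 4(12.32) = 13.72.
Buyer burden = 12.32 − 10.96 = 1.36; seller burden = 10.96 − 10.32 = 0.64.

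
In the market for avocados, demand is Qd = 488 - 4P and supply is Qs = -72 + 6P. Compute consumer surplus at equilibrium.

Equilibrium: 488 - 4P = -72 + 6P gives P* = 56, Q* = 264.
Demand choke price (Qd = 0): P = 122.
CS = ½(122 − 56)(264) = 8712.

Consumer surplus = 8712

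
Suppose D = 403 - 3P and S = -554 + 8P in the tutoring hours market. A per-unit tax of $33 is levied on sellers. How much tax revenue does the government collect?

Tax revenue = 2310

Pre-tax equilibrium: P* = 87, Q* = 142.
Tax on sellers shifts supply to S = -554 + 8(P − 33) = -818 + 8P.
403 - 3P = -818 + 8P gives buyer price Pb = 111; sellers receive Ps = 111 − 33 = 78.
New quantity: Q = 403 − 3(111) = 70.
Revenue = 33 × 70 = 2310.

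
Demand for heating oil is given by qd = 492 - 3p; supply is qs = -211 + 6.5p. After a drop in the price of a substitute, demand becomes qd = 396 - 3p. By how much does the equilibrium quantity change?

Original equilibrium: p* = 74, q* = 270.
New equilibrium: 396 - 3p = -211 + 6.5p, so 607 = 9.5p and p' = 1214/19; q' = 396 − 3(1214/19) = 3882/19.
Change in quantity: 3882/19 − 270 = -1248/19.

Δq = -1248/19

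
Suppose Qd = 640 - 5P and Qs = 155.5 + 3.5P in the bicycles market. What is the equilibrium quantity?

Q* = 355

Set Qd = Qs: 640 - 5P = 155.5 + 3.5P.
484.5 = 8.5P, so P* = 57.
Q* = 640 − 5(57) = 355.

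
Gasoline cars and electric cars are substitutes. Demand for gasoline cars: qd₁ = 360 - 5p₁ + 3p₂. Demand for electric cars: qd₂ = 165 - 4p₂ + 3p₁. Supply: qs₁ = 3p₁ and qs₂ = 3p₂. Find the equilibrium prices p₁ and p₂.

p₁ = 3015/47, p₂ = 2400/47

Market 1: 360 - 5p₁ + 3p₂ = 3p₁ → 8p₁ - 3p₂ = 360.
Market 2: 7p₂ - 3p₁ = 165.
Eliminating p₂: 7×(1) + 3×(2) gives 47p₁ = 3015, so p₁ = 3015/47.
Back-substitute into (2): p₂ = (165 + 3×3015/47) / 7 = 2400/47.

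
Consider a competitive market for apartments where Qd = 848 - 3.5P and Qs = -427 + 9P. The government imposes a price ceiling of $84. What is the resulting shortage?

Equilibrium price would be P* = 102, so the ceiling at 84 binds.
At P = 84: Qd = 848 − 3.5(84) = 554, Qs = -427 + 9(84) = 329.
Shortage = 554 − 329 = 225.

Shortage = 225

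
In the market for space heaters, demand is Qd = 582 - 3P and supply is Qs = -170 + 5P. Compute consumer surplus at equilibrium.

Consumer surplus = 15000

Equilibrium: 582 - 3P = -170 + 5P gives P* = 94, Q* = 300.
Demand choke price (Qd = 0): P = 194.
CS = ½(194 − 94)(300) = 15000.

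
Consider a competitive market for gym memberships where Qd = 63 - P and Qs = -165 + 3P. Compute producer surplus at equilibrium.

Equilibrium: 63 - P = -165 + 3P gives P* = 57, Q* = 6.
Supply starts at P = 55 (where Qs = 0).
PS = ½(57 − 55)(6) = 6.

Producer surplus = 6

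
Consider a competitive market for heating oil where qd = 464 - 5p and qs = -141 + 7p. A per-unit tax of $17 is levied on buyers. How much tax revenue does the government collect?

Tax revenue = 8279/3

Pre-tax equilibrium: p* = 605/12, q* = 2543/12.
Tax on buyers shifts demand to qd = 464 − 5(p + 17) = 379 - 5p.
379 - 5p = -141 + 7p gives seller price ps = 130/3; buyers pay pb = 130/3 + 17 = 181/3.
New quantity: q = 464 − 5(181/3) = 487/3.
Revenue = 17 × 487/3 = 8279/3.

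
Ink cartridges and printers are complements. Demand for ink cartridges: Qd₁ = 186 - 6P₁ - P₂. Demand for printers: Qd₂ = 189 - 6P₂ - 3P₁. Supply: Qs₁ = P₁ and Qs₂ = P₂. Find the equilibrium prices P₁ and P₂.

P₁ = 1113/46, P₂ = 765/46

Market 1: 186 - 6P₁ - P₂ = P₁ → 7P₁ + P₂ = 186.
Market 2: 7P₂ + 3P₁ = 189.
Eliminating P₂: 7×(1) − 1×(2) gives 46P₁ = 1113, so P₁ = 1113/46.
Back-substitute into (2): P₂ = (189 − 3×1113/46) / 7 = 765/46.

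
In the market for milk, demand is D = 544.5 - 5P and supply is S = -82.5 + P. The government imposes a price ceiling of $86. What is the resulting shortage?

Shortage = 111

Equilibrium price would be P* = 104.5, so the ceiling at 86 binds.
At P = 86: D = 544.5 − 5(86) = 114.5, S = -82.5 + 1(86) = 3.5.
Shortage = 114.5 − 3.5 = 111.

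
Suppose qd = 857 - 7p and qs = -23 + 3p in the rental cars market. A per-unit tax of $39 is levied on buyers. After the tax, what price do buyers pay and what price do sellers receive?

Buyers pay $99.7, sellers receive $60.7

Pre-tax equilibrium: p* = 88, q* = 241.
Tax on buyers shifts demand to qd = 857 − 7(p + 39) = 584 - 7p.
584 - 7p = -23 + 3p gives seller price ps = 60.7; buyers pay pb = 60.7 + 39 = 99.7.
New quantity: q = 857 − 7(99.7) = 159.1.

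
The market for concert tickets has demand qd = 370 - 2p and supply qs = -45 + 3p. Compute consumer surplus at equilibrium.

Consumer surplus = 10404

Equilibrium: 370 - 2p = -45 + 3p gives p* = 83, q* = 204.
Demand choke price (qd = 0): p = 185.
CS = ½(185 − 83)(204) = 10404.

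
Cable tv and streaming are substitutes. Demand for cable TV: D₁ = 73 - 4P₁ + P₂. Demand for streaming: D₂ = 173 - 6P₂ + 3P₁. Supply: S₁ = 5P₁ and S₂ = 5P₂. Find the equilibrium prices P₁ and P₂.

P₁ = 61/6, P₂ = 18.5

Market 1: 73 - 4P₁ + P₂ = 5P₁ → 9P₁ - P₂ = 73.
Market 2: 11P₂ - 3P₁ = 173.
Eliminating P₂: 11×(1) + 1×(2) gives 96P₁ = 976, so P₁ = 61/6.
Back-substitute into (2): P₂ = (173 + 3×61/6) / 11 = 18.5.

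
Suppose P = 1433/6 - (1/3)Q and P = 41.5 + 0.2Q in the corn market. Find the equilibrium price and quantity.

Set the two price expressions equal: 1433/6 - (1/3)Q = 41.5 + 0.2Q.
592/3 = (8/15)Q, so Q* = 370.
P* = 1433/6 − (1/3)(370) = 115.5.

P* = 115.5, Q* = 370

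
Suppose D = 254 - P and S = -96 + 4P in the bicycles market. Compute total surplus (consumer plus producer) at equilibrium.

Equilibrium: 254 - P = -96 + 4P gives P* = 70, Q* = 184.
Demand choke price: P = 254; supply starts at P = 24.
CS = ½(254 − 70)(184) = 16928; PS = ½(70 − 24)(184) = 4232.

Total surplus = 21160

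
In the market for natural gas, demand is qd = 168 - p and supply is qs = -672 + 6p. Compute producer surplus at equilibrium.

Equilibrium: 168 - p = -672 + 6p gives p* = 120, q* = 48.
Supply starts at p = 112 (where qs = 0).
PS = ½(120 − 112)(48) = 192.

Producer surplus = 192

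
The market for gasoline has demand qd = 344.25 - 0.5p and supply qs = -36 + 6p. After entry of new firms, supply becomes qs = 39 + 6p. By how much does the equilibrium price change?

Δp = -150/13

Original equilibrium: p* = 58.5, q* = 315.
New equilibrium: 344.25 - 0.5p = 39 + 6p, so 305.25 = 6.5p and p' = 1221/26; q' = 344.25 − 0.5(1221/26) = 4170/13.
Change in price: 1221/26 − 58.5 = -150/13.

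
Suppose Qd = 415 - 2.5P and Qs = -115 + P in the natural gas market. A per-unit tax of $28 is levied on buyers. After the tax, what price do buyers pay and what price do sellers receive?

Pre-tax equilibrium: P* = 1060/7, Q* = 255/7.
Tax on buyers shifts demand to Qd = 415 − 2.5(P + 28) = 345 - 2.5P.
345 - 2.5P = -115 + P gives seller price Ps = 920/7; buyers pay Pb = 920/7 + 28 = 1116/7.
New quantity: Q = 415 − 2.5(1116/7) = 115/7.

Buyers pay 1116/7, sellers receive 920/7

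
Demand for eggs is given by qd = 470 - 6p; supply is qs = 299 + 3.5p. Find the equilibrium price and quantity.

Set qd = qs: 470 - 6p = 299 + 3.5p.
171 = 9.5p, so p* = 18.
q* = 470 − 6(18) = 362.

p* = 18, q* = 362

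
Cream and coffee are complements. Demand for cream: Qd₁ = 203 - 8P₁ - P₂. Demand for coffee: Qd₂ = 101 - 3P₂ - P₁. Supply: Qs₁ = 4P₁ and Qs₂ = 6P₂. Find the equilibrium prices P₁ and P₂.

Market 1: 203 - 8P₁ - P₂ = 4P₁ → 12P₁ + P₂ = 203.
Market 2: 9P₂ + P₁ = 101.
Eliminating P₂: 9×(1) − 1×(2) gives 107P₁ = 1726, so P₁ = 1726/107.
Back-substitute into (2): P₂ = (101 − 1×1726/107) / 9 = 1009/107.

P₁ = 1726/107, P₂ = 1009/107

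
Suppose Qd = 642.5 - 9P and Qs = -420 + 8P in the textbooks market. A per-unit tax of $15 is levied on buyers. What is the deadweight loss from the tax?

Pre-tax equilibrium: P* = 62.5, Q* = 80.
Tax on buyers shifts demand to Qd = 642.5 − 9(P + 15) = 507.5 - 9P.
507.5 - 9P = -420 + 8P gives seller price Ps = 1855/34; buyers pay Pb = 1855/34 + 15 = 2365/34.
New quantity: Q = 642.5 − 9(2365/34) = 280/17.
DWL = ½ × 15 × (80 − 280/17) = 8100/17.

Deadweight loss = 8100/17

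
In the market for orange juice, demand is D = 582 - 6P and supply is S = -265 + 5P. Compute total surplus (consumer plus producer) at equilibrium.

Total surplus = 2640

Equilibrium: 582 - 6P = -265 + 5P gives P* = 77, Q* = 120.
Demand choke price: P = 97; supply starts at P = 53.
CS = ½(97 − 77)(120) = 1200; PS = ½(77 − 53)(120) = 1440.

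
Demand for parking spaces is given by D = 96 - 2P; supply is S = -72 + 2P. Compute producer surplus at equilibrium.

Equilibrium: 96 - 2P = -72 + 2P gives P* = 42, Q* = 12.
Supply starts at P = 36 (where S = 0).
PS = ½(42 − 36)(12) = 36.

Producer surplus = 36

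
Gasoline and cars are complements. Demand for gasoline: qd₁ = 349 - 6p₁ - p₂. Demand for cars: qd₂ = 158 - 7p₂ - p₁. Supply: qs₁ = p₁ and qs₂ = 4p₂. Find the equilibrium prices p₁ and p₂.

p₁ = 3681/76, p₂ = 757/76

Market 1: 349 - 6p₁ - p₂ = p₁ → 7p₁ + p₂ = 349.
Market 2: 11p₂ + p₁ = 158.
Eliminating p₂: 11×(1) − 1×(2) gives 76p₁ = 3681, so p₁ = 3681/76.
Back-substitute into (2): p₂ = (158 − 1×3681/76) / 11 = 757/76.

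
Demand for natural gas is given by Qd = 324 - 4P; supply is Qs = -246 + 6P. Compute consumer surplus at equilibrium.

Equilibrium: 324 - 4P = -246 + 6P gives P* = 57, Q* = 96.
Demand choke price (Qd = 0): P = 81.
CS = ½(81 − 57)(96) = 1152.

Consumer surplus = 1152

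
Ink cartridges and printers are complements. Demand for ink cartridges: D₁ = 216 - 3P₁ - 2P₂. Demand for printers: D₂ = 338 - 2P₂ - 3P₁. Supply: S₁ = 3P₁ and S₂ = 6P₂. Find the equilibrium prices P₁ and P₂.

Market 1: 216 - 3P₁ - 2P₂ = 3P₁ → 6P₁ + 2P₂ = 216.
Market 2: 8P₂ + 3P₁ = 338.
Eliminating P₂: 8×(1) − 2×(2) gives 42P₁ = 1052, so P₁ = 526/21.
Back-substitute into (2): P₂ = (338 − 3×526/21) / 8 = 230/7.

P₁ = 526/21, P₂ = 230/7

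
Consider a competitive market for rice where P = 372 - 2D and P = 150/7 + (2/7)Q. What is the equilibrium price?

P* = 65.25

Set the two price expressions equal: 372 - 2Q = 150/7 + (2/7)Q.
2454/7 = (16/7)Q, so Q* = 153.375.
P* = 372 − (2)(153.375) = 65.25.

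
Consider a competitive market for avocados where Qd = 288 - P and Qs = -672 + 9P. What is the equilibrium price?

Set Qd = Qs: 288 - P = -672 + 9P.
960 = 10P, so P* = 96.
Q* = 288 − 1(96) = 192.

P* = 96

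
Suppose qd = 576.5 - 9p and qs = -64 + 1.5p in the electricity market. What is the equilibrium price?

p* = 61

Set qd = qs: 576.5 - 9p = -64 + 1.5p.
640.5 = 10.5p, so p* = 61.
q* = 576.5 − 9(61) = 27.5.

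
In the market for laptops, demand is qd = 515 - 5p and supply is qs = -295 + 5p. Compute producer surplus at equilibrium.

Equilibrium: 515 - 5p = -295 + 5p gives p* = 81, q* = 110.
Supply starts at p = 59 (where qs = 0).
PS = ½(81 − 59)(110) = 1210.

Producer surplus = 1210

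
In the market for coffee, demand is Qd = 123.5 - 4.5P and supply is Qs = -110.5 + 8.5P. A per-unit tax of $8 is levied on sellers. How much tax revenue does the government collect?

Pre-tax equilibrium: P* = 18, Q* = 42.5.
Tax on sellers shifts supply to Qs = -110.5 + 8.5(P − 8) = -178.5 + 8.5P.
123.5 - 4.5P = -178.5 + 8.5P gives buyer price Pb = 302/13; sellers receive Ps = 302/13 − 8 = 198/13.
New quantity: Q = 123.5 − 4.5(302/13) = 493/26.
Revenue = 8 × 493/26 = 1972/13.

Tax revenue = 1972/13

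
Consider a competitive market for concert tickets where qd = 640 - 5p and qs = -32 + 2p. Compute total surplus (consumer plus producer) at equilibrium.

Equilibrium: 640 - 5p = -32 + 2p gives p* = 96, q* = 160.
Demand choke price: p = 128; supply starts at p = 16.
CS = ½(128 − 96)(160) = 2560; PS = ½(96 − 16)(160) = 6400.

Total surplus = 8960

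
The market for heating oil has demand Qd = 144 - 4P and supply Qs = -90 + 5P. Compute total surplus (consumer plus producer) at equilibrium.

Equilibrium: 144 - 4P = -90 + 5P gives P* = 26, Q* = 40.
Demand choke price: P = 36; supply starts at P = 18.
CS = ½(36 − 26)(40) = 200; PS = ½(26 − 18)(40) = 160.

Total surplus = 360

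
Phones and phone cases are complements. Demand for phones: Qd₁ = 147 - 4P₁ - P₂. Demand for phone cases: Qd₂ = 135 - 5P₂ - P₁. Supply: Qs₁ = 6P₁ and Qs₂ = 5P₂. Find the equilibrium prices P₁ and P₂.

Market 1: 147 - 4P₁ - P₂ = 6P₁ → 10P₁ + P₂ = 147.
Market 2: 10P₂ + P₁ = 135.
Eliminating P₂: 10×(1) − 1×(2) gives 99P₁ = 1335, so P₁ = 445/33.
Back-substitute into (2): P₂ = (135 − 1×445/33) / 10 = 401/33.

P₁ = 445/33, P₂ = 401/33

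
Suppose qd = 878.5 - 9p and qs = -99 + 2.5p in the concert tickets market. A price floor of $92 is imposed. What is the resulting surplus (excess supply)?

Surplus = 80.5

Equilibrium price would be p* = 85, so the floor at 92 binds.
At p = 92: qd = 50.5, qs = 131.
Surplus = 131 − 50.5 = 80.5.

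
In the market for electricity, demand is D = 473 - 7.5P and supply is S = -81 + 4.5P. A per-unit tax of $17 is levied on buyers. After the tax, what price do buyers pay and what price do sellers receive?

Buyers pay 1261/24, sellers receive 853/24

Pre-tax equilibrium: P* = 277/6, Q* = 126.75.
Tax on buyers shifts demand to D = 473 − 7.5(P + 17) = 345.5 - 7.5P.
345.5 - 7.5P = -81 + 4.5P gives seller price Ps = 853/24; buyers pay Pb = 853/24 + 17 = 1261/24.
New quantity: Q = 473 − 7.5(1261/24) = 78.9375.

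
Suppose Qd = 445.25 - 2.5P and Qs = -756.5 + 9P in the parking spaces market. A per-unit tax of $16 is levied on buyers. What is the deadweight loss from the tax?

Deadweight loss = 5760/23

Pre-tax equilibrium: P* = 104.5, Q* = 184.
Tax on buyers shifts demand to Qd = 445.25 − 2.5(P + 16) = 405.25 - 2.5P.
405.25 - 2.5P = -756.5 + 9P gives seller price Ps = 4647/46; buyers pay Pb = 4647/46 + 16 = 5383/46.
New quantity: Q = 445.25 − 2.5(5383/46) = 3512/23.
DWL = ½ × 16 × (184 − 3512/23) = 5760/23.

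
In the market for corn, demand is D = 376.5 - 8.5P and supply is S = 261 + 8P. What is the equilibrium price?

Set D = S: 376.5 - 8.5P = 261 + 8P.
115.5 = 16.5P, so P* = 7.
Q* = 376.5 − 8.5(7) = 317.

P* = 7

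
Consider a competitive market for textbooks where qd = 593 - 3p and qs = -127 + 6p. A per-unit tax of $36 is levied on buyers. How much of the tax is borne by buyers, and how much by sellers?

Buyers bear $24, sellers bear $12

Pre-tax equilibrium: p* = 80, q* = 353.
Tax on buyers shifts demand to qd = 593 − 3(p + 36) = 485 - 3p.
485 - 3p = -127 + 6p gives seller price ps = 68; buyers pay pb = 68 + 36 = 104.
New quantity: q = 593 − 3(104) = 281.
Buyer burden = 104 − 80 = 24; seller burden = 80 − 68 = 12.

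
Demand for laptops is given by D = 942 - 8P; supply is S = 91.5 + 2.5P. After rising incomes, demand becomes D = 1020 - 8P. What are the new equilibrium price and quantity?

P' = 619/7, Q' = 2188/7

Original equilibrium: P* = 81, Q* = 294.
New equilibrium: 1020 - 8P = 91.5 + 2.5P, so 928.5 = 10.5P and P' = 619/7; Q' = 1020 − 8(619/7) = 2188/7.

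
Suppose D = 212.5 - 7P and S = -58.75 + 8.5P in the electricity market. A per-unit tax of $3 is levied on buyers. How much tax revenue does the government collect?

Tax revenue = 7299/31

Pre-tax equilibrium: P* = 17.5, Q* = 90.
Tax on buyers shifts demand to D = 212.5 − 7(P + 3) = 191.5 - 7P.
191.5 - 7P = -58.75 + 8.5P gives seller price Ps = 1001/62; buyers pay Pb = 1001/62 + 3 = 1187/62.
New quantity: Q = 212.5 − 7(1187/62) = 2433/31.
Revenue = 3 × 2433/31 = 7299/31.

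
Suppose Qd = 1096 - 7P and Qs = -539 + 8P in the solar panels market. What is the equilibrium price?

P* = 109

Set Qd = Qs: 1096 - 7P = -539 + 8P.
1635 = 15P, so P* = 109.
Q* = 1096 − 7(109) = 333.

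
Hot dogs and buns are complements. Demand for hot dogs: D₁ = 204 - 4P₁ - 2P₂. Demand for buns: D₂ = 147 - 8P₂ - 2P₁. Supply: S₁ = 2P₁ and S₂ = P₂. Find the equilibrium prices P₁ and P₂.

P₁ = 30.84, P₂ = 9.48

Market 1: 204 - 4P₁ - 2P₂ = 2P₁ → 6P₁ + 2P₂ = 204.
Market 2: 9P₂ + 2P₁ = 147.
Eliminating P₂: 9×(1) − 2×(2) gives 50P₁ = 1542, so P₁ = 30.84.
Back-substitute into (2): P₂ = (147 − 2×30.84) / 9 = 9.48.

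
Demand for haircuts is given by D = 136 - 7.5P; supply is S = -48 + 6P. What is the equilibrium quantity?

Set D = S: 136 - 7.5P = -48 + 6P.
184 = 13.5P, so P* = 368/27.
Q* = 136 − 7.5(368/27) = 304/9.

Q* = 304/9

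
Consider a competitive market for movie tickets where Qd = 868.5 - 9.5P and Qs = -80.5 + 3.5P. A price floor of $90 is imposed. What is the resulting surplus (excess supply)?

Equilibrium price would be P* = 73, so the floor at 90 binds.
At P = 90: Qd = 13.5, Qs = 234.5.
Surplus = 234.5 − 13.5 = 221.

Surplus = 221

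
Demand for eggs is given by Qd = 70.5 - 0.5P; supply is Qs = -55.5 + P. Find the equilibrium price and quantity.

P* = 84, Q* = 28.5

Set Qd = Qs: 70.5 - 0.5P = -55.5 + P.
126 = 1.5P, so P* = 84.
Q* = 70.5 − 0.5(84) = 28.5.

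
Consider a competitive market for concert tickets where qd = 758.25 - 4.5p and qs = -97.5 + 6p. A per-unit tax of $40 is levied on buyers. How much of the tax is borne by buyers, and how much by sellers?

Buyers bear 160/7, sellers bear 120/7

Pre-tax equilibrium: p* = 81.5, q* = 391.5.
Tax on buyers shifts demand to qd = 758.25 − 4.5(p + 40) = 578.25 - 4.5p.
578.25 - 4.5p = -97.5 + 6p gives seller price ps = 901/14; buyers pay pb = 901/14 + 40 = 1461/14.
New quantity: q = 758.25 − 4.5(1461/14) = 4041/14.
Buyer burden = 1461/14 − 81.5 = 160/7; seller burden = 81.5 − 901/14 = 120/7.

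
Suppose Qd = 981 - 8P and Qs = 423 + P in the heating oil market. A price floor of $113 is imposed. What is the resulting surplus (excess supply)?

Surplus = 459

Equilibrium price would be P* = 62, so the floor at 113 binds.
At P = 113: Qd = 77, Qs = 536.
Surplus = 536 − 77 = 459.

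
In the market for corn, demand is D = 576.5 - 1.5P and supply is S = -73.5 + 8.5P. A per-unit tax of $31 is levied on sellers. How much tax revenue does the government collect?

Tax revenue = 13623.725

Pre-tax equilibrium: P* = 65, Q* = 479.
Tax on sellers shifts supply to S = -73.5 + 8.5(P − 31) = -337 + 8.5P.
576.5 - 1.5P = -337 + 8.5P gives buyer price Pb = 91.35; sellers receive Ps = 91.35 − 31 = 60.35.
New quantity: Q = 576.5 − 1.5(91.35) = 439.475.
Revenue = 31 × 439.475 = 13623.725.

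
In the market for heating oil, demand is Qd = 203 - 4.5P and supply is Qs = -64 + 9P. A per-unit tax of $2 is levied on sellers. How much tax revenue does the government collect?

Pre-tax equilibrium: P* = 178/9, Q* = 114.
Tax on sellers shifts supply to Qs = -64 + 9(P − 2) = -82 + 9P.
203 - 4.5P = -82 + 9P gives buyer price Pb = 190/9; sellers receive Ps = 190/9 − 2 = 172/9.
New quantity: Q = 203 − 4.5(190/9) = 108.
Revenue = 2 × 108 = 216.

Tax revenue = 216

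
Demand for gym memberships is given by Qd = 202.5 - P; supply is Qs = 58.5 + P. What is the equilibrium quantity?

Set Qd = Qs: 202.5 - P = 58.5 + P.
144 = 2P, so P* = 72.
Q* = 202.5 − 1(72) = 130.5.

Q* = 130.5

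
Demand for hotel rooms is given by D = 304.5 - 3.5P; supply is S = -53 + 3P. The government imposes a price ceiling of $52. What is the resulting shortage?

Shortage = 19.5

Equilibrium price would be P* = 55, so the ceiling at 52 binds.
At P = 52: D = 304.5 − 3.5(52) = 122.5, S = -53 + 3(52) = 103.
Shortage = 122.5 − 103 = 19.5.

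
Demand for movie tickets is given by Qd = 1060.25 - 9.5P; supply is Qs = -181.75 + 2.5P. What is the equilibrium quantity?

Q* = 77

Set Qd = Qs: 1060.25 - 9.5P = -181.75 + 2.5P.
1242 = 12P, so P* = 103.5.
Q* = 1060.25 − 9.5(103.5) = 77.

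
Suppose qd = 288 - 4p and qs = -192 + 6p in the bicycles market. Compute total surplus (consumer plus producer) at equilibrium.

Total surplus = 1920

Equilibrium: 288 - 4p = -192 + 6p gives p* = 48, q* = 96.
Demand choke price: p = 72; supply starts at p = 32.
CS = ½(72 − 48)(96) = 1152; PS = ½(48 − 32)(96) = 768.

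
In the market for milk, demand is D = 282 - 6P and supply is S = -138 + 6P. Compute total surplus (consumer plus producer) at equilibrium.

Total surplus = 864

Equilibrium: 282 - 6P = -138 + 6P gives P* = 35, Q* = 72.
Demand choke price: P = 47; supply starts at P = 23.
CS = ½(47 − 35)(72) = 432; PS = ½(35 − 23)(72) = 432.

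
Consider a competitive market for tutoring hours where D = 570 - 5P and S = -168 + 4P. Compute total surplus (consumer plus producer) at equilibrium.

Equilibrium: 570 - 5P = -168 + 4P gives P* = 82, Q* = 160.
Demand choke price: P = 114; supply starts at P = 42.
CS = ½(114 − 82)(160) = 2560; PS = ½(82 − 42)(160) = 3200.

Total surplus = 5760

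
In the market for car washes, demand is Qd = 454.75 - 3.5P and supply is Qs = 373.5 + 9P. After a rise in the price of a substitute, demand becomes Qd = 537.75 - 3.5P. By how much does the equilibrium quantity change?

ΔQ = 59.76

Original equilibrium: P* = 6.5, Q* = 432.
New equilibrium: 537.75 - 3.5P = 373.5 + 9P, so 164.25 = 12.5P and P' = 13.14; Q' = 537.75 − 3.5(13.14) = 491.76.
Change in quantity: 491.76 − 432 = 59.76.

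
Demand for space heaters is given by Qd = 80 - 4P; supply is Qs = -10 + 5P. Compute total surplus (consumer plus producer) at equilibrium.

Equilibrium: 80 - 4P = -10 + 5P gives P* = 10, Q* = 40.
Demand choke price: P = 20; supply starts at P = 2.
CS = ½(20 − 10)(40) = 200; PS = ½(10 − 2)(40) = 160.

Total surplus = 360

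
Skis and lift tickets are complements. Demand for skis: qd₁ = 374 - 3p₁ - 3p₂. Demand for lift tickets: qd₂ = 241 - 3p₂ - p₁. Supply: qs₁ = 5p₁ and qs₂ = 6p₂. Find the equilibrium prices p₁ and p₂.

p₁ = 881/23, p₂ = 518/23

Market 1: 374 - 3p₁ - 3p₂ = 5p₁ → 8p₁ + 3p₂ = 374.
Market 2: 9p₂ + p₁ = 241.
Eliminating p₂: 9×(1) − 3×(2) gives 69p₁ = 2643, so p₁ = 881/23.
Back-substitute into (2): p₂ = (241 − 1×881/23) / 9 = 518/23.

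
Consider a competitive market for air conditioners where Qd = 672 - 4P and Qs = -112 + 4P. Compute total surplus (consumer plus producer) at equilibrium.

Total surplus = 19600

Equilibrium: 672 - 4P = -112 + 4P gives P* = 98, Q* = 280.
Demand choke price: P = 168; supply starts at P = 28.
CS = ½(168 − 98)(280) = 9800; PS = ½(98 − 28)(280) = 9800.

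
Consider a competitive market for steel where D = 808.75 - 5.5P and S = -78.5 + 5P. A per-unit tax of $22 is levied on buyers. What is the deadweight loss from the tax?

Pre-tax equilibrium: P* = 84.5, Q* = 344.
Tax on buyers shifts demand to D = 808.75 − 5.5(P + 22) = 687.75 - 5.5P.
687.75 - 5.5P = -78.5 + 5P gives seller price Ps = 3065/42; buyers pay Pb = 3065/42 + 22 = 3989/42.
New quantity: Q = 808.75 − 5.5(3989/42) = 6014/21.
DWL = ½ × 22 × (344 − 6014/21) = 13310/21.

Deadweight loss = 13310/21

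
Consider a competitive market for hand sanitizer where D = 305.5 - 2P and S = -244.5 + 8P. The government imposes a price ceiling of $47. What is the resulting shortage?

Equilibrium price would be P* = 55, so the ceiling at 47 binds.
At P = 47: D = 305.5 − 2(47) = 211.5, S = -244.5 + 8(47) = 131.5.
Shortage = 211.5 − 131.5 = 80.

Shortage = 80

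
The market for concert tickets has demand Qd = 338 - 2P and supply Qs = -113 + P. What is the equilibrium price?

Set Qd = Qs: 338 - 2P = -113 + P.
451 = 3P, so P* = 451/3.
Q* = 338 − 2(451/3) = 112/3.

P* = 451/3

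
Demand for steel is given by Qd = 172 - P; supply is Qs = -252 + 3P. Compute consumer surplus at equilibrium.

Consumer surplus = 2178

Equilibrium: 172 - P = -252 + 3P gives P* = 106, Q* = 66.
Demand choke price (Qd = 0): P = 172.
CS = ½(172 − 106)(66) = 2178.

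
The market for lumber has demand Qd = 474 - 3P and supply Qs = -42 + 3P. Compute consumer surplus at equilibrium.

Equilibrium: 474 - 3P = -42 + 3P gives P* = 86, Q* = 216.
Demand choke price (Qd = 0): P = 158.
CS = ½(158 − 86)(216) = 7776.

Consumer surplus = 7776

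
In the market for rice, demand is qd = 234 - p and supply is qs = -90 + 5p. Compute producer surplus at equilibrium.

Equilibrium: 234 - p = -90 + 5p gives p* = 54, q* = 180.
Supply starts at p = 18 (where qs = 0).
PS = ½(54 − 18)(180) = 3240.

Producer surplus = 3240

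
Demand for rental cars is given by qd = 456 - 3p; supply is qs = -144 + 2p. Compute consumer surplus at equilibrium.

Consumer surplus = 1536

Equilibrium: 456 - 3p = -144 + 2p gives p* = 120, q* = 96.
Demand choke price (qd = 0): p = 152.
CS = ½(152 − 120)(96) = 1536.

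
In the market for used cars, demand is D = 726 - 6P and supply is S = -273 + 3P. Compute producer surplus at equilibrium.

Equilibrium: 726 - 6P = -273 + 3P gives P* = 111, Q* = 60.
Supply starts at P = 91 (where S = 0).
PS = ½(111 − 91)(60) = 600.

Producer surplus = 600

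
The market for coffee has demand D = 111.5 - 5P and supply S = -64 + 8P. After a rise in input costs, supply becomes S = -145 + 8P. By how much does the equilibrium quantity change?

Original equilibrium: P* = 13.5, Q* = 44.
New equilibrium: 111.5 - 5P = -145 + 8P, so 256.5 = 13P and P' = 513/26; Q' = 111.5 − 5(513/26) = 167/13.
Change in quantity: 167/13 − 44 = -405/13.

ΔQ = -405/13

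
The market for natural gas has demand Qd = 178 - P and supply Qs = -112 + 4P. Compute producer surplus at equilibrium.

Producer surplus = 1800

Equilibrium: 178 - P = -112 + 4P gives P* = 58, Q* = 120.
Supply starts at P = 28 (where Qs = 0).
PS = ½(58 − 28)(120) = 1800.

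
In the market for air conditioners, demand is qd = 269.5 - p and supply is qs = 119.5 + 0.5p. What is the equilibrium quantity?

Set qd = qs: 269.5 - p = 119.5 + 0.5p.
150 = 1.5p, so p* = 100.
q* = 269.5 − 1(100) = 169.5.

q* = 169.5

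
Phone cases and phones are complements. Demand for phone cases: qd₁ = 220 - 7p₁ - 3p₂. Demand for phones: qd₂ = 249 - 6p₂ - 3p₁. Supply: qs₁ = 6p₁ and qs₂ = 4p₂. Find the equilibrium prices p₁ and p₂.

Market 1: 220 - 7p₁ - 3p₂ = 6p₁ → 13p₁ + 3p₂ = 220.
Market 2: 10p₂ + 3p₁ = 249.
Eliminating p₂: 10×(1) − 3×(2) gives 121p₁ = 1453, so p₁ = 1453/121.
Back-substitute into (2): p₂ = (249 − 3×1453/121) / 10 = 2577/121.

p₁ = 1453/121, p₂ = 2577/121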